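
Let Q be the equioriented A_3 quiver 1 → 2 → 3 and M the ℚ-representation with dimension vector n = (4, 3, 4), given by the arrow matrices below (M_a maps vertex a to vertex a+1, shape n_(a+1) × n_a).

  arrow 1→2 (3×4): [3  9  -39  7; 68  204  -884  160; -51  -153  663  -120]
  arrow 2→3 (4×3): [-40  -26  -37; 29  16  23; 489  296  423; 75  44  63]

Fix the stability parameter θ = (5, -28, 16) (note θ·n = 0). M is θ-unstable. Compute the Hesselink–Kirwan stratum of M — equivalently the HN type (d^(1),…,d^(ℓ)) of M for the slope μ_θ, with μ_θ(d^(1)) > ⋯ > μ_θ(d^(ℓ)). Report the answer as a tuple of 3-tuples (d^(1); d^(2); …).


Interval decomposition of M: I[1,1]^2, I[1,3]^2, I[2,2], I[3,3]^2.
HN type (ℓ=4): μ^(1)=16; μ^(2)=5; μ^(3)=-23/2; μ^(4)=-28

((0, 0, 4); (2, 0, 0); (2, 2, 0); (0, 1, 0))


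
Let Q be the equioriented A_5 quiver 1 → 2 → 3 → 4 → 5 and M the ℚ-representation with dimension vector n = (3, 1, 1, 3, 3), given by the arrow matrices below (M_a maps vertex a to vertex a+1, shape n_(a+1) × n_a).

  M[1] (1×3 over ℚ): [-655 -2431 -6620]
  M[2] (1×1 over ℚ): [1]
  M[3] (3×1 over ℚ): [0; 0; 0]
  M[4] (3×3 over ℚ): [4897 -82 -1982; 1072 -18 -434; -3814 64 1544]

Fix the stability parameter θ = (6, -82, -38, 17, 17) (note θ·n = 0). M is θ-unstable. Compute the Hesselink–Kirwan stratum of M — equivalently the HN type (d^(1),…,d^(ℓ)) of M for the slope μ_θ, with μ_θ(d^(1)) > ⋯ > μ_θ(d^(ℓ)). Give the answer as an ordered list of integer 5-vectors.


Interval decomposition of M: I[1,1]^2, I[1,3], I[4,4], I[4,5]^2, I[5,5].
HN type (ℓ=3): μ^(1)=17; μ^(2)=6; μ^(3)=-38

((0, 0, 0, 3, 3); (2, 0, 0, 0, 0); (1, 1, 1, 0, 0))


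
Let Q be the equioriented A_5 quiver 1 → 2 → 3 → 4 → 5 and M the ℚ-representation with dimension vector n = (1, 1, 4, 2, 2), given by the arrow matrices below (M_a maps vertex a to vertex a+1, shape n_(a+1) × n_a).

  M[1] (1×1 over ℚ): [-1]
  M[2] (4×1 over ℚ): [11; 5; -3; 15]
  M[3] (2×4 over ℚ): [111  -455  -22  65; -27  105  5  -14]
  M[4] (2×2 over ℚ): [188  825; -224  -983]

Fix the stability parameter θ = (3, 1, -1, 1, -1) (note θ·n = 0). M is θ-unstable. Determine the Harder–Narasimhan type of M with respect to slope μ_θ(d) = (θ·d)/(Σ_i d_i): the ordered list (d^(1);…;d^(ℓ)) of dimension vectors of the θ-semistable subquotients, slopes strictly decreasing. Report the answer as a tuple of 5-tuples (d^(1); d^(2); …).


Via rank(M_{q-1}∘⋯∘M_p): M ≅ I[1,5], I[3,3]^2, I[3,5].
μ_θ-semistable layers: μ^(1)=3/5; μ^(2)=0; μ^(3)=-1

((1, 1, 1, 1, 1); (0, 0, 0, 1, 1); (0, 0, 3, 0, 0))


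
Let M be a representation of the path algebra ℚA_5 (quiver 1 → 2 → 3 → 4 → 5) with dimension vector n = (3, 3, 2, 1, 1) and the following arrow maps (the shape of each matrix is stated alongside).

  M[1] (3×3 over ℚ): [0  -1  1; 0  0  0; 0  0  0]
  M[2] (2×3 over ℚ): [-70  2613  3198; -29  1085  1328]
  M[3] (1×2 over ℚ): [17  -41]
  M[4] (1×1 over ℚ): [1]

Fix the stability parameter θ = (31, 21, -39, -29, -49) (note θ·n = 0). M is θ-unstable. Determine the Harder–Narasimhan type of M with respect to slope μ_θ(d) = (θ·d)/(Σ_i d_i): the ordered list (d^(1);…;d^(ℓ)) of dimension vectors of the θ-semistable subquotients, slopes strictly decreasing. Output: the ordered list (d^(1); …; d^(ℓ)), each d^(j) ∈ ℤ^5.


Interval decomposition of M: I[1,1]^2, I[1,5], I[2,2], I[2,3].
HN type (ℓ=4): μ^(1)=31; μ^(2)=21; μ^(3)=-9; μ^(4)=-13

((2, 0, 0, 0, 0); (0, 1, 0, 0, 0); (0, 1, 1, 0, 0); (1, 1, 1, 1, 1))


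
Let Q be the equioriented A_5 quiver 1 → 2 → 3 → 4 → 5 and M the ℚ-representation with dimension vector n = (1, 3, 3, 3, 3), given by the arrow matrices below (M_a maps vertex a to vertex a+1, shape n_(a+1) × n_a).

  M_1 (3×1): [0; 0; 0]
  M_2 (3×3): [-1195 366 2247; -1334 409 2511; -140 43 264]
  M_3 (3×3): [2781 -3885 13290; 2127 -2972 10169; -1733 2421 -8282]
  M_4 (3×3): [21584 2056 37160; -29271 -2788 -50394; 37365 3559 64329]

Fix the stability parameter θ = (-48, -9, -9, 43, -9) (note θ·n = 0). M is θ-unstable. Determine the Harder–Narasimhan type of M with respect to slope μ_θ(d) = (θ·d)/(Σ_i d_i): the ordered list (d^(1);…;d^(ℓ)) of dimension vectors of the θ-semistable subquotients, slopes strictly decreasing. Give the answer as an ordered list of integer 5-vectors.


Barcode: M ≅ I[1,1], I[2,3], I[2,5]^2, I[4,4], I[5,5]. HN layers by μ_θ (4 steps, strictly decreasing):
  μ^(1)=43; μ^(2)=17; μ^(3)=-9; μ^(4)=-48

((0, 0, 0, 1, 0); (0, 0, 0, 2, 2); (0, 3, 3, 0, 1); (1, 0, 0, 0, 0))


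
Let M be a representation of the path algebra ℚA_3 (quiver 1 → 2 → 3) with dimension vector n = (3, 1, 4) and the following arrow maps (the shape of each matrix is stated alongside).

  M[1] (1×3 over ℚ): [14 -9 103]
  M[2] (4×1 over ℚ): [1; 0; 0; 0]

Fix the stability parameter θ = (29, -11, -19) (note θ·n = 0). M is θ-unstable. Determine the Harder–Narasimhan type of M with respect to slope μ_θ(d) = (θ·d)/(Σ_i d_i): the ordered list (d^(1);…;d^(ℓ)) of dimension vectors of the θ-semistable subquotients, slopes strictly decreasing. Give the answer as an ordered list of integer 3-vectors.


Barcode: M ≅ I[1,1]^2, I[1,3], I[3,3]^3. HN layers by μ_θ (3 steps, strictly decreasing):
  μ^(1)=29; μ^(2)=-1/3; μ^(3)=-19

((2, 0, 0); (1, 1, 1); (0, 0, 3))


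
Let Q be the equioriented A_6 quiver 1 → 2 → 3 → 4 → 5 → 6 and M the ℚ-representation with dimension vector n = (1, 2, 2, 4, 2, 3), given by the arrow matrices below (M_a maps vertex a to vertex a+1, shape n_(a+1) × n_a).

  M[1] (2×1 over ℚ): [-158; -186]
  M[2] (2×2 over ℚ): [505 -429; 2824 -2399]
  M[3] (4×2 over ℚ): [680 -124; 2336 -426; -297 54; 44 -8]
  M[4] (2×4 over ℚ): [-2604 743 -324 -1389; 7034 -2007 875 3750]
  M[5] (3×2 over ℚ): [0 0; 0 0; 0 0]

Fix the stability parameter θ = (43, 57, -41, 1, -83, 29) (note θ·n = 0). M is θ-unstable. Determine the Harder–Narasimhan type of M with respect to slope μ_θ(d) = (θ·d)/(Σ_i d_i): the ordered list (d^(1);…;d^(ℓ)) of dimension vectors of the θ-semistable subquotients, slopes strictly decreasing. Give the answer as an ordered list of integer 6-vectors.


Barcode: M ≅ I[1,5], I[2,5], I[4,4]^2, I[6,6]^3. HN layers by μ_θ (4 steps, strictly decreasing):
  μ^(1)=29; μ^(2)=1; μ^(3)=-23/5; μ^(4)=-33/2

((0, 0, 0, 0, 0, 3); (0, 0, 0, 2, 0, 0); (1, 1, 1, 1, 1, 0); (0, 1, 1, 1, 1, 0))


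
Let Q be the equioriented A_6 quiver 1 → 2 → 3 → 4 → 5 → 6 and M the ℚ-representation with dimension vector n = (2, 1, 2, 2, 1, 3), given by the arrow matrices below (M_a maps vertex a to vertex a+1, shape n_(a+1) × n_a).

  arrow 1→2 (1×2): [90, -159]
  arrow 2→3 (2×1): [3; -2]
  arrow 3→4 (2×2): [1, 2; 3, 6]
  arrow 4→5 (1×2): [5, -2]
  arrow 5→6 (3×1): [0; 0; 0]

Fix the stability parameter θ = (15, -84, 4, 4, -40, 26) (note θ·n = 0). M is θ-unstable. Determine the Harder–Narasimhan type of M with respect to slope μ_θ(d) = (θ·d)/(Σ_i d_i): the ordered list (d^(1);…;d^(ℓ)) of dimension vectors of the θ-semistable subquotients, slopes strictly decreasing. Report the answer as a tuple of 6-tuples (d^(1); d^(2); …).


Barcode: M ≅ I[1,1], I[1,5], I[3,3], I[4,4], I[6,6]^3. HN layers by μ_θ (5 steps, strictly decreasing):
  μ^(1)=26; μ^(2)=15; μ^(3)=4; μ^(4)=-32/3; μ^(5)=-69/2

((0, 0, 0, 0, 0, 3); (1, 0, 0, 0, 0, 0); (0, 0, 1, 1, 0, 0); (0, 0, 1, 1, 1, 0); (1, 1, 0, 0, 0, 0))


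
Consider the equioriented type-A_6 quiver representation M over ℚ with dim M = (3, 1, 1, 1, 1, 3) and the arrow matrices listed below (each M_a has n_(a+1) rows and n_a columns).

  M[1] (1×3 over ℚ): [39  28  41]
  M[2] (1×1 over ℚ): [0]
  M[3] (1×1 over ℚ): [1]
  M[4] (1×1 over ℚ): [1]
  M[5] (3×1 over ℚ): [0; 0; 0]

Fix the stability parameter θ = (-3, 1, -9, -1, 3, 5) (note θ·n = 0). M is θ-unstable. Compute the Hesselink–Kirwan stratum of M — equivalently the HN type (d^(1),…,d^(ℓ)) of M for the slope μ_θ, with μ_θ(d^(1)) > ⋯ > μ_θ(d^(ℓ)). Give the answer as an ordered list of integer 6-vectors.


Interval decomposition of M: I[1,1]^2, I[1,2], I[3,5], I[6,6]^3.
HN type (ℓ=6): μ^(1)=5; μ^(2)=3; μ^(3)=1; μ^(4)=-1; μ^(5)=-3; μ^(6)=-9

((0, 0, 0, 0, 0, 3); (0, 0, 0, 0, 1, 0); (0, 1, 0, 0, 0, 0); (0, 0, 0, 1, 0, 0); (3, 0, 0, 0, 0, 0); (0, 0, 1, 0, 0, 0))


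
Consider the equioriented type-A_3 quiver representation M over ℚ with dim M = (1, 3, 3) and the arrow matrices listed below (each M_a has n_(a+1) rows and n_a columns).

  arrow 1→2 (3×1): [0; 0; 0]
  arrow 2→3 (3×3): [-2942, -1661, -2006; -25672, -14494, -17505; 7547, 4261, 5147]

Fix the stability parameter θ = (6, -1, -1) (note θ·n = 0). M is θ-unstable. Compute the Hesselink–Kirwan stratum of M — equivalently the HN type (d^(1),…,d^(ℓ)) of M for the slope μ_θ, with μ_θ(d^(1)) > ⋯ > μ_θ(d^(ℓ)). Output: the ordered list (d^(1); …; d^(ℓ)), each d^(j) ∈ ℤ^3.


Interval decomposition of M: I[1,1], I[2,3]^3.
HN type (ℓ=2): μ^(1)=6; μ^(2)=-1

((1, 0, 0); (0, 3, 3))


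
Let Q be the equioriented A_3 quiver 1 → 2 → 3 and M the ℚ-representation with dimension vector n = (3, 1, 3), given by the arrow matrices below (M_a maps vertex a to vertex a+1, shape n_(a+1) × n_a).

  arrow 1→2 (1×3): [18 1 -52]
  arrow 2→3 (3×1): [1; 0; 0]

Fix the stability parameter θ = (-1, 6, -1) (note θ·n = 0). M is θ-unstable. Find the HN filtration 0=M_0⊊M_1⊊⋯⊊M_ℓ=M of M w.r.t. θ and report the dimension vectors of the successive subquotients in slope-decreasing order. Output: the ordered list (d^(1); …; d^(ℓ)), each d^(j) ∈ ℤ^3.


Barcode: M ≅ I[1,1]^2, I[1,3], I[3,3]^2. HN layers by μ_θ (2 steps, strictly decreasing):
  μ^(1)=5/2; μ^(2)=-1

((0, 1, 1); (3, 0, 2))


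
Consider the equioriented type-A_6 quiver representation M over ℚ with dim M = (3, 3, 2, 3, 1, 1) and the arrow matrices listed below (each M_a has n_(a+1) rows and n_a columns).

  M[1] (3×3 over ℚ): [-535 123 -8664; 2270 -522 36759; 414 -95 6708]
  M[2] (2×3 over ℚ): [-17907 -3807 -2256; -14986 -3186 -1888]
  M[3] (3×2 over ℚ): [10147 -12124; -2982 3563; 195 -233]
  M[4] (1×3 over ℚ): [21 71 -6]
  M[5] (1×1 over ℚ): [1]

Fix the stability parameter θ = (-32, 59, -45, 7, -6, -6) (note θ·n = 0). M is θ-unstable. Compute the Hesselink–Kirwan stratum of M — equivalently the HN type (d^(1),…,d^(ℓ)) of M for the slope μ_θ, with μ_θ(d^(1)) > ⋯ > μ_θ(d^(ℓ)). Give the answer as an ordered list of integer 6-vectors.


Interval decomposition of M: I[1,2]^2, I[1,6], I[3,4], I[4,4].
HN type (ℓ=5): μ^(1)=59; μ^(2)=7; μ^(3)=9/5; μ^(4)=-32; μ^(5)=-45

((0, 2, 0, 0, 0, 0); (0, 0, 0, 2, 0, 0); (0, 1, 1, 1, 1, 1); (3, 0, 0, 0, 0, 0); (0, 0, 1, 0, 0, 0))


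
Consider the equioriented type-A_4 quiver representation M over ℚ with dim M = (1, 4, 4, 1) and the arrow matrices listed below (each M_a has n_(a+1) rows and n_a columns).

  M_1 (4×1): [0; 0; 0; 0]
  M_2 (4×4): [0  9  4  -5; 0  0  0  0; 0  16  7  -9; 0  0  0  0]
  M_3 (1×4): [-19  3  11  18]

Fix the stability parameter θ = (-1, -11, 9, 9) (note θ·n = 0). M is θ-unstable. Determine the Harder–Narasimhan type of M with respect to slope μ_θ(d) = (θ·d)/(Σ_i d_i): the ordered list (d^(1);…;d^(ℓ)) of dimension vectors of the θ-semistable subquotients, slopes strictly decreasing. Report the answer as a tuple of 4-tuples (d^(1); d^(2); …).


Barcode: M ≅ I[1,1], I[2,2]^2, I[2,3], I[2,4], I[3,3]^2. HN layers by μ_θ (3 steps, strictly decreasing):
  μ^(1)=9; μ^(2)=-1; μ^(3)=-11

((0, 0, 4, 1); (1, 0, 0, 0); (0, 4, 0, 0))


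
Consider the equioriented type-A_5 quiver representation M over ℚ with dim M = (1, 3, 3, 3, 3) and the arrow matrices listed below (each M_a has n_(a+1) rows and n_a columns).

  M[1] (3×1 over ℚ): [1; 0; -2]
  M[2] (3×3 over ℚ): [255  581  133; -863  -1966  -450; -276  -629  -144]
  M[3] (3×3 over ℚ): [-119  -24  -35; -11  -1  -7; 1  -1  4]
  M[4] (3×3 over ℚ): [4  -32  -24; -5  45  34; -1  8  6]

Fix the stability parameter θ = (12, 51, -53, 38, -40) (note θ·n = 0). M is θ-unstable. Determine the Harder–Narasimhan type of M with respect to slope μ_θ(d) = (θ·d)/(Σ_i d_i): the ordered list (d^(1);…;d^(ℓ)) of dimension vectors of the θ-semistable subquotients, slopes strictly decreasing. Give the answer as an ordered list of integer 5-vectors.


Interval decomposition of M: I[1,5], I[2,4], I[2,5], I[5,5].
HN type (ℓ=4): μ^(1)=38; μ^(2)=8/5; μ^(3)=-1; μ^(4)=-40

((0, 0, 0, 1, 0); (1, 1, 1, 1, 1); (0, 2, 2, 1, 1); (0, 0, 0, 0, 1))


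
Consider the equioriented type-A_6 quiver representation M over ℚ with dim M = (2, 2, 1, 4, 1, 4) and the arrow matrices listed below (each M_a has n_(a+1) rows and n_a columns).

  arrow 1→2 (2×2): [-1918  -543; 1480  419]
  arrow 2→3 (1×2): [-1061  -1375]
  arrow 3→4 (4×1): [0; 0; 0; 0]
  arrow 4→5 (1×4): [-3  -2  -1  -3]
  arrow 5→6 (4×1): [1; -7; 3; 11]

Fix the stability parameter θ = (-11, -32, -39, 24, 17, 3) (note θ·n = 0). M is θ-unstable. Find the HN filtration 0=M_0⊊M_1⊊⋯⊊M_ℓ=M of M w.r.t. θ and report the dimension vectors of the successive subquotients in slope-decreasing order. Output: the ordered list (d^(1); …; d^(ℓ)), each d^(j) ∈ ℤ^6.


Interval decomposition of M: I[1,2], I[1,3], I[4,4]^3, I[4,6], I[6,6]^3.
HN type (ℓ=5): μ^(1)=24; μ^(2)=44/3; μ^(3)=3; μ^(4)=-43/2; μ^(5)=-82/3

((0, 0, 0, 3, 0, 0); (0, 0, 0, 1, 1, 1); (0, 0, 0, 0, 0, 3); (1, 1, 0, 0, 0, 0); (1, 1, 1, 0, 0, 0))


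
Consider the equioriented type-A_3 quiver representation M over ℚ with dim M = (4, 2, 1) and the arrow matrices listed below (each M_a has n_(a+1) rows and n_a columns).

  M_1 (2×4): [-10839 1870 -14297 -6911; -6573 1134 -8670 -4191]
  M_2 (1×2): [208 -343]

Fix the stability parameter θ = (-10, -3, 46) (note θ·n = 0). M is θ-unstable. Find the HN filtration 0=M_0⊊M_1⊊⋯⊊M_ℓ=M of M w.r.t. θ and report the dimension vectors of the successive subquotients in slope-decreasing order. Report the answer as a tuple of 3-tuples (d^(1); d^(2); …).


Barcode: M ≅ I[1,1]^2, I[1,2], I[1,3]. HN layers by μ_θ (3 steps, strictly decreasing):
  μ^(1)=46; μ^(2)=-3; μ^(3)=-10

((0, 0, 1); (0, 2, 0); (4, 0, 0))


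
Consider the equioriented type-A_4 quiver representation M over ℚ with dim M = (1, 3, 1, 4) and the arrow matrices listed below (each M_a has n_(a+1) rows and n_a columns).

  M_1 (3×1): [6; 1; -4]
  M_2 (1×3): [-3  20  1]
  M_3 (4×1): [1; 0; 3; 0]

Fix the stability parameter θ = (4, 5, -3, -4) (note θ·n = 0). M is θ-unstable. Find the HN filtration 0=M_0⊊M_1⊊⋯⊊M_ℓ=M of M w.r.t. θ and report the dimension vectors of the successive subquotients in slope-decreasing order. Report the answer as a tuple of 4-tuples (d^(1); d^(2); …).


Interval decomposition of M: I[1,4], I[2,2]^2, I[4,4]^3.
HN type (ℓ=3): μ^(1)=5; μ^(2)=1/2; μ^(3)=-4

((0, 2, 0, 0); (1, 1, 1, 1); (0, 0, 0, 3))


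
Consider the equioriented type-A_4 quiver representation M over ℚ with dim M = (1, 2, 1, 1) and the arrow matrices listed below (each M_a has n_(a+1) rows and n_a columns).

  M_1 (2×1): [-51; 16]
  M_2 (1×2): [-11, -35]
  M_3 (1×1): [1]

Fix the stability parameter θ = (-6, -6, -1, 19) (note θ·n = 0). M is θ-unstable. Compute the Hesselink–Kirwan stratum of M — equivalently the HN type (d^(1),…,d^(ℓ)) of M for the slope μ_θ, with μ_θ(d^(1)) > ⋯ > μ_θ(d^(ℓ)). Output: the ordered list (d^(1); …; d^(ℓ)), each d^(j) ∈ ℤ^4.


Barcode: M ≅ I[1,4], I[2,2]. HN layers by μ_θ (3 steps, strictly decreasing):
  μ^(1)=19; μ^(2)=-1; μ^(3)=-6

((0, 0, 0, 1); (0, 0, 1, 0); (1, 2, 0, 0))


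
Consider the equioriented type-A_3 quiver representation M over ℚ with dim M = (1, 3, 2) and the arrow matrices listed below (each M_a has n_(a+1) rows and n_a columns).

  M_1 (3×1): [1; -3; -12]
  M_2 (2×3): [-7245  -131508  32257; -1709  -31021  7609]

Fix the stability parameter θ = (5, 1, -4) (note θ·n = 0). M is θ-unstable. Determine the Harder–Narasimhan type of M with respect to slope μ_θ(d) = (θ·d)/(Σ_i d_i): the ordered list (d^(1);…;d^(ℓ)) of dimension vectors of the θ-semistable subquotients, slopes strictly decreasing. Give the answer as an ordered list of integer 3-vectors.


Via rank(M_{q-1}∘⋯∘M_p): M ≅ I[1,3], I[2,2], I[2,3].
μ_θ-semistable layers: μ^(1)=1; μ^(2)=2/3; μ^(3)=-3/2

((0, 1, 0); (1, 1, 1); (0, 1, 1))


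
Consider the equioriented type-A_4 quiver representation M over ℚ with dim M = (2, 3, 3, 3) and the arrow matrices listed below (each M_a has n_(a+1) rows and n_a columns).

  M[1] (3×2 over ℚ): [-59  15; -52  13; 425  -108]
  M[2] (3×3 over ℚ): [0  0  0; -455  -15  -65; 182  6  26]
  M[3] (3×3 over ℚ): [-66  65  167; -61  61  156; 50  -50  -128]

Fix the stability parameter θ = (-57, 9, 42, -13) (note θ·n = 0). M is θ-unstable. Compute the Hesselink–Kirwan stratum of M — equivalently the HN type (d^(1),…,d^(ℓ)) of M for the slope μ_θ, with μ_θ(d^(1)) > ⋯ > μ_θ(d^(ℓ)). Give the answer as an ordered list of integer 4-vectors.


Interval decomposition of M: I[1,2]^2, I[2,4], I[3,4]^2.
HN type (ℓ=3): μ^(1)=29/2; μ^(2)=9; μ^(3)=-57

((0, 0, 3, 3); (0, 3, 0, 0); (2, 0, 0, 0))


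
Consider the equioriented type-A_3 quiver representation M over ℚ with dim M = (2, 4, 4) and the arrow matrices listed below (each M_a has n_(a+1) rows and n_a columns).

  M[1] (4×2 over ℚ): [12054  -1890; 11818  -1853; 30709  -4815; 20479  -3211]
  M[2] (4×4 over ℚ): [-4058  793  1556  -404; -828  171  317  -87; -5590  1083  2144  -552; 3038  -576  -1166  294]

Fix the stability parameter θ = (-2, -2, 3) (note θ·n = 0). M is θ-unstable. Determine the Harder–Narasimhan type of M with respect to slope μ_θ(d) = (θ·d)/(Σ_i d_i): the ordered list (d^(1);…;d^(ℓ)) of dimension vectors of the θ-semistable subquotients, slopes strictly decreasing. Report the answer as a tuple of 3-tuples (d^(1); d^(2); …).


Interval decomposition of M: I[1,2], I[1,3], I[2,3]^2, I[3,3].
HN type (ℓ=2): μ^(1)=3; μ^(2)=-2

((0, 0, 4); (2, 4, 0))


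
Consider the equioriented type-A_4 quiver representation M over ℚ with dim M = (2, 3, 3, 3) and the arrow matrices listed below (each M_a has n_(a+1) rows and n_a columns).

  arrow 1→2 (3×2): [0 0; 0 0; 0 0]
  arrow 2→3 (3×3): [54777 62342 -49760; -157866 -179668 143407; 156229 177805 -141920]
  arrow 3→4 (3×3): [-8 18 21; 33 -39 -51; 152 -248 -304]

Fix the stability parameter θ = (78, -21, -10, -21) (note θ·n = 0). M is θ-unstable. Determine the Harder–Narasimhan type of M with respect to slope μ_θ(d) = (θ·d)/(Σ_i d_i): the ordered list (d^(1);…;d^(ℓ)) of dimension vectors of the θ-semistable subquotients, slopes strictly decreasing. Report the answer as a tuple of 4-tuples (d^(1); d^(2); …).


Interval decomposition of M: I[1,1]^2, I[2,3], I[2,4]^2, I[4,4].
HN type (ℓ=4): μ^(1)=78; μ^(2)=-10; μ^(3)=-31/2; μ^(4)=-21

((2, 0, 0, 0); (0, 0, 1, 0); (0, 0, 2, 2); (0, 3, 0, 1))


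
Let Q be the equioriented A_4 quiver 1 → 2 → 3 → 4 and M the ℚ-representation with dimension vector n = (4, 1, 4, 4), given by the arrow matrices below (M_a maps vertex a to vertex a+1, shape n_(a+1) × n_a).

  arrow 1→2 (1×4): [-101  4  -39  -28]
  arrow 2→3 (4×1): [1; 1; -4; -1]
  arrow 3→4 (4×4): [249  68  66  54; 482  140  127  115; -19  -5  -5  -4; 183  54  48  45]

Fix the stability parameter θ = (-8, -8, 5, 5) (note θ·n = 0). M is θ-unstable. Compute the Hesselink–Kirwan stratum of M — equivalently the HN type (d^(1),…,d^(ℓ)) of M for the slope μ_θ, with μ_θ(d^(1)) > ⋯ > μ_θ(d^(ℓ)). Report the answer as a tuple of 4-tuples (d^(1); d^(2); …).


Interval decomposition of M: I[1,1]^3, I[1,4], I[3,4]^3.
HN type (ℓ=2): μ^(1)=5; μ^(2)=-8

((0, 0, 4, 4); (4, 1, 0, 0))


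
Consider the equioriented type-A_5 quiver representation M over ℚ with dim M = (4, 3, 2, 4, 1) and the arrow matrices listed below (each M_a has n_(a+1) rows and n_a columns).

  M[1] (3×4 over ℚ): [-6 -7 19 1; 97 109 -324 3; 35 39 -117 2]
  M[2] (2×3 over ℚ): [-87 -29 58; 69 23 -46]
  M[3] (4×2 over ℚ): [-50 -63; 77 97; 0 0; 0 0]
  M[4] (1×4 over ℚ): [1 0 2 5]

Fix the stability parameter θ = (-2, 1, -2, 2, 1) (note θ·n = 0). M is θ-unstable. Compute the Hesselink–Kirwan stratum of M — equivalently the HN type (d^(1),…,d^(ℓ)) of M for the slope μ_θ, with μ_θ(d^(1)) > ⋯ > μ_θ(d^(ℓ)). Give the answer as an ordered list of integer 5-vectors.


Interval decomposition of M: I[1,1], I[1,2]^2, I[1,5], I[3,4], I[4,4]^2.
HN type (ℓ=5): μ^(1)=2; μ^(2)=3/2; μ^(3)=1; μ^(4)=-1/2; μ^(5)=-2

((0, 0, 0, 3, 0); (0, 0, 0, 1, 1); (0, 2, 0, 0, 0); (0, 1, 1, 0, 0); (4, 0, 1, 0, 0))


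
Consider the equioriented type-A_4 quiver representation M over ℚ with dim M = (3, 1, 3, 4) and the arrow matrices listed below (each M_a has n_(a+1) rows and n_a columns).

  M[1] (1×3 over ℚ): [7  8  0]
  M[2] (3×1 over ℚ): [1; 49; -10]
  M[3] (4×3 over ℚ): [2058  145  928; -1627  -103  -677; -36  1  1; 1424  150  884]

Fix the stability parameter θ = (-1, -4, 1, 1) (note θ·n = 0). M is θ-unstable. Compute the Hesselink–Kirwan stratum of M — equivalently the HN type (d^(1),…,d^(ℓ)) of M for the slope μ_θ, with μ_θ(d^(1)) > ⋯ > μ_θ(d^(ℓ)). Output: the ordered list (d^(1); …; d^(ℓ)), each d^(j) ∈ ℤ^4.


Interval decomposition of M: I[1,1]^2, I[1,4], I[3,4]^2, I[4,4].
HN type (ℓ=3): μ^(1)=1; μ^(2)=-1; μ^(3)=-5/2

((0, 0, 3, 4); (2, 0, 0, 0); (1, 1, 0, 0))


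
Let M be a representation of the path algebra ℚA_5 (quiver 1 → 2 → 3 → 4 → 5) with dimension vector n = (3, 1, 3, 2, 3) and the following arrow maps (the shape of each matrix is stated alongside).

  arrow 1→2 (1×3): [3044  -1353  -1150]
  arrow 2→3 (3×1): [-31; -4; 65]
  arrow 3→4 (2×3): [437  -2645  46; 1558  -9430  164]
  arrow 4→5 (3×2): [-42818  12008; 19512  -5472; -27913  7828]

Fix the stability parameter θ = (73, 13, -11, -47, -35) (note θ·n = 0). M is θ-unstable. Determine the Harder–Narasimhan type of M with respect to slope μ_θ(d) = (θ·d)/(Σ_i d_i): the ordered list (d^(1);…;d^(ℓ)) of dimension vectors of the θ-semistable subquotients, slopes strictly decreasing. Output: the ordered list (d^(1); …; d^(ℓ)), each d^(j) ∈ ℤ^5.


Interval decomposition of M: I[1,1]^2, I[1,5], I[3,3]^2, I[4,4], I[5,5]^2.
HN type (ℓ=5): μ^(1)=73; μ^(2)=-7/5; μ^(3)=-11; μ^(4)=-35; μ^(5)=-47

((2, 0, 0, 0, 0); (1, 1, 1, 1, 1); (0, 0, 2, 0, 0); (0, 0, 0, 0, 2); (0, 0, 0, 1, 0))


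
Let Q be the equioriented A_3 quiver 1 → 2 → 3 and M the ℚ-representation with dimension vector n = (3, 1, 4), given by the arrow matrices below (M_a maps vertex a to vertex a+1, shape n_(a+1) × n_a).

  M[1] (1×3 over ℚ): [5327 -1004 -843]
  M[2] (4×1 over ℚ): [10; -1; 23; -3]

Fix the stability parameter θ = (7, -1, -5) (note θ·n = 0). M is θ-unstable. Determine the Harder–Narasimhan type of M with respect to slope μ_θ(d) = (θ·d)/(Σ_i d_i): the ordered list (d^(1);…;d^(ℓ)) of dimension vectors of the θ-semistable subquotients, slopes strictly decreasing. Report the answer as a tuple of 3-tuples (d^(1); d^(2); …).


Via rank(M_{q-1}∘⋯∘M_p): M ≅ I[1,1]^2, I[1,3], I[3,3]^3.
μ_θ-semistable layers: μ^(1)=7; μ^(2)=1/3; μ^(3)=-5

((2, 0, 0); (1, 1, 1); (0, 0, 3))


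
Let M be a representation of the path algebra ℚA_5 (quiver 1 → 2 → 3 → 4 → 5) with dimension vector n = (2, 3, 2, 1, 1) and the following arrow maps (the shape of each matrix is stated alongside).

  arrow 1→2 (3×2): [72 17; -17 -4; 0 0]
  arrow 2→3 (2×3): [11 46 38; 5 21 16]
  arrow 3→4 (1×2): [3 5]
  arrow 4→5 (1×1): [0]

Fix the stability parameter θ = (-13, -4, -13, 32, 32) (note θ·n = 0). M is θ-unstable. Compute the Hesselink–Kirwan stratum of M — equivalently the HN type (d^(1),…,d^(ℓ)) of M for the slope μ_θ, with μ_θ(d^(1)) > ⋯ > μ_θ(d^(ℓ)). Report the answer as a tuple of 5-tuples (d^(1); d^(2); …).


Barcode: M ≅ I[1,3], I[1,4], I[2,2], I[5,5]. HN layers by μ_θ (4 steps, strictly decreasing):
  μ^(1)=32; μ^(2)=-4; μ^(3)=-17/2; μ^(4)=-13

((0, 0, 0, 1, 1); (0, 1, 0, 0, 0); (0, 2, 2, 0, 0); (2, 0, 0, 0, 0))


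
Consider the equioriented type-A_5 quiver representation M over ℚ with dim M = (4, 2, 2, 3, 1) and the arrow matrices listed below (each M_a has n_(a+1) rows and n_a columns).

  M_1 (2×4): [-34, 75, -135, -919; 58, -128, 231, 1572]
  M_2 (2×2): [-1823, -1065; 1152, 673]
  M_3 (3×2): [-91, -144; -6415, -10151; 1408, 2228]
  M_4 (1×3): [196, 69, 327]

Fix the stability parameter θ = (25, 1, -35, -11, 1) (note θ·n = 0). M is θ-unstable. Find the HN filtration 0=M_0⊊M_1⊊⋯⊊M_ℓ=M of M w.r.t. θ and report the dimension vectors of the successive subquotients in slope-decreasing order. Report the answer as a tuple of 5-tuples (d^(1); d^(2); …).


Barcode: M ≅ I[1,1]^2, I[1,4], I[1,5], I[4,4]. HN layers by μ_θ (4 steps, strictly decreasing):
  μ^(1)=25; μ^(2)=1; μ^(3)=-5; μ^(4)=-11

((2, 0, 0, 0, 0); (0, 0, 0, 0, 1); (2, 2, 2, 2, 0); (0, 0, 0, 1, 0))


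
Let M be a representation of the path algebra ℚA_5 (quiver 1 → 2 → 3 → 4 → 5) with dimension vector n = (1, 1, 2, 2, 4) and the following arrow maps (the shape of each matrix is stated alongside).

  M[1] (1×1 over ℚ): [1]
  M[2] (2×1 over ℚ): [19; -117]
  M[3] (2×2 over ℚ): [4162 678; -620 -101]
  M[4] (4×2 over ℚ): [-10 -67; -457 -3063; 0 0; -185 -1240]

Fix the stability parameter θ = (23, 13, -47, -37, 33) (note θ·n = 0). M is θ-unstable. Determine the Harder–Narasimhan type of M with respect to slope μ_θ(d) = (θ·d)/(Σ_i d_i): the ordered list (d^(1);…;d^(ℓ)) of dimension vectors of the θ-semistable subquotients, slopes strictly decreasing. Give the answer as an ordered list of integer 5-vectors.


Via rank(M_{q-1}∘⋯∘M_p): M ≅ I[1,5], I[3,5], I[5,5]^2.
μ_θ-semistable layers: μ^(1)=33; μ^(2)=-12; μ^(3)=-37; μ^(4)=-47

((0, 0, 0, 0, 4); (1, 1, 1, 1, 0); (0, 0, 0, 1, 0); (0, 0, 1, 0, 0))


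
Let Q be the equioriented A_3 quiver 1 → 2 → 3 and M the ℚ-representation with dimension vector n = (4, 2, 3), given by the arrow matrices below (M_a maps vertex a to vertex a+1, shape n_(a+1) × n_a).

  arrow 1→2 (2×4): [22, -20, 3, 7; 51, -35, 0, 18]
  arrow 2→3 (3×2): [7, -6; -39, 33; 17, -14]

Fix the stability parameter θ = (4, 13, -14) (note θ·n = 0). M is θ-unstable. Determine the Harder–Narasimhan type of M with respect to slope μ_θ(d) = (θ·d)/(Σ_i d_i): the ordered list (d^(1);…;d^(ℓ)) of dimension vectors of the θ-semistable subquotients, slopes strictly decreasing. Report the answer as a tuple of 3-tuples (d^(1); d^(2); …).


Barcode: M ≅ I[1,1]^2, I[1,3]^2, I[3,3]. HN layers by μ_θ (3 steps, strictly decreasing):
  μ^(1)=4; μ^(2)=1; μ^(3)=-14

((2, 0, 0); (2, 2, 2); (0, 0, 1))


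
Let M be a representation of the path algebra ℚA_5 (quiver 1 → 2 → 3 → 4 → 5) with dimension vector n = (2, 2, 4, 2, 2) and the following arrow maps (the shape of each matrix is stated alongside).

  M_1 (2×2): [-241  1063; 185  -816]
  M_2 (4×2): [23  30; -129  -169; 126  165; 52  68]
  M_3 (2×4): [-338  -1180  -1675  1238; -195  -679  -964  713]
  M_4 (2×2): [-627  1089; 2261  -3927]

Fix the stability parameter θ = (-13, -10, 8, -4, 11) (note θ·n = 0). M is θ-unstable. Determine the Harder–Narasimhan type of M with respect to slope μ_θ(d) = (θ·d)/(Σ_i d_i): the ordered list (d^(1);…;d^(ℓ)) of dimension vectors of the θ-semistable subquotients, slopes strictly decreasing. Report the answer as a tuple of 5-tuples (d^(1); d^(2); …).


Interval decomposition of M: I[1,4], I[1,5], I[3,3]^2, I[5,5].
HN type (ℓ=5): μ^(1)=11; μ^(2)=8; μ^(3)=2; μ^(4)=-10; μ^(5)=-13

((0, 0, 0, 0, 2); (0, 0, 2, 0, 0); (0, 0, 2, 2, 0); (0, 2, 0, 0, 0); (2, 0, 0, 0, 0))


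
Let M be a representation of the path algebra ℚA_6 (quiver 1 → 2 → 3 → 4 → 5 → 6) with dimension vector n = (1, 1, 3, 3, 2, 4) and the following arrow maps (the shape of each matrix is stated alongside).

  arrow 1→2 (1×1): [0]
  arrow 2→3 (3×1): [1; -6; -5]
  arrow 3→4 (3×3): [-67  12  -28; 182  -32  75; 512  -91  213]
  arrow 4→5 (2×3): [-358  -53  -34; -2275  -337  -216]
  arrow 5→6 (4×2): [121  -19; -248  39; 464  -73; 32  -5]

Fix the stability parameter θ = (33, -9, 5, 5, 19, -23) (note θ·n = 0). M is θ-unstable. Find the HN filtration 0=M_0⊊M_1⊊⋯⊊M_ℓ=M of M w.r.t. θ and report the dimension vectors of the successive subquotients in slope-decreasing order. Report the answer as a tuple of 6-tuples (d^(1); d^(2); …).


Barcode: M ≅ I[1,1], I[2,6], I[3,4], I[3,6], I[6,6]^2. HN layers by μ_θ (5 steps, strictly decreasing):
  μ^(1)=33; μ^(2)=5; μ^(3)=3/2; μ^(4)=-9; μ^(5)=-23

((1, 0, 0, 0, 0, 0); (0, 0, 1, 1, 0, 0); (0, 0, 2, 2, 2, 2); (0, 1, 0, 0, 0, 0); (0, 0, 0, 0, 0, 2))


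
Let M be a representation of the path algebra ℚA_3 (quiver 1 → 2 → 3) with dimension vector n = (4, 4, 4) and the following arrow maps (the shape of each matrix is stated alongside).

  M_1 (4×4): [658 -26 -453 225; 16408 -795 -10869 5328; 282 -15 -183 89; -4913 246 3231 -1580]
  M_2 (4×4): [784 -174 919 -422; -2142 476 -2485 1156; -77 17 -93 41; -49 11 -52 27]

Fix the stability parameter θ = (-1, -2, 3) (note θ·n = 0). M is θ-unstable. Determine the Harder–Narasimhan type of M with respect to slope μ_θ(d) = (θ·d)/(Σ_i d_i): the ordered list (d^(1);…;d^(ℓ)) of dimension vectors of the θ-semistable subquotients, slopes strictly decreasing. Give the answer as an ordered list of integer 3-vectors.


Barcode: M ≅ I[1,2], I[1,3]^3, I[3,3]. HN layers by μ_θ (2 steps, strictly decreasing):
  μ^(1)=3; μ^(2)=-3/2

((0, 0, 4); (4, 4, 0))


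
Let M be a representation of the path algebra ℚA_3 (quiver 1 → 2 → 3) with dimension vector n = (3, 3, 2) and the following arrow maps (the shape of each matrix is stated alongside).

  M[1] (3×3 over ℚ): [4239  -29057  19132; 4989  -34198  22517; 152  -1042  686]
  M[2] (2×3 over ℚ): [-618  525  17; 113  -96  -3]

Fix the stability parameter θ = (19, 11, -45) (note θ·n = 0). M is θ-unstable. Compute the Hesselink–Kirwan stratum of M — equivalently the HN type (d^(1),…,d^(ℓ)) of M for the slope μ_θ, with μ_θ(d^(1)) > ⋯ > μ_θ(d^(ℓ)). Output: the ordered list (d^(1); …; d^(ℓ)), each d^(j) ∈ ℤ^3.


Interval decomposition of M: I[1,1], I[1,3]^2, I[2,2].
HN type (ℓ=3): μ^(1)=19; μ^(2)=11; μ^(3)=-5

((1, 0, 0); (0, 1, 0); (2, 2, 2))


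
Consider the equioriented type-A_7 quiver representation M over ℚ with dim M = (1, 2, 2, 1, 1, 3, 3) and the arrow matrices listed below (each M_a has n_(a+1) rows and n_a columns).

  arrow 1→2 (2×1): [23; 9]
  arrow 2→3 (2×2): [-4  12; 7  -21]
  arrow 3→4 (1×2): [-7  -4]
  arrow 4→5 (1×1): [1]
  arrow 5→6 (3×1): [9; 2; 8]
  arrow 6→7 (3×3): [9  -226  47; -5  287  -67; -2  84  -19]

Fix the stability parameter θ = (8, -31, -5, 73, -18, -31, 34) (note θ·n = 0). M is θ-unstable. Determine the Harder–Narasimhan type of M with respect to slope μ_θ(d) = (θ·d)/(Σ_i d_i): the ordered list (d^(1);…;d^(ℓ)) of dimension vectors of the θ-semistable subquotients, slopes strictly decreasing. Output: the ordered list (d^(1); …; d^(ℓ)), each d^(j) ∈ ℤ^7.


Via rank(M_{q-1}∘⋯∘M_p): M ≅ I[1,3], I[2,2], I[3,7], I[6,7]^2.
μ_θ-semistable layers: μ^(1)=34; μ^(2)=8; μ^(3)=-5; μ^(4)=-23/2; μ^(5)=-31

((0, 0, 0, 0, 0, 0, 3); (0, 0, 0, 1, 1, 1, 0); (0, 0, 2, 0, 0, 0, 0); (1, 1, 0, 0, 0, 0, 0); (0, 1, 0, 0, 0, 2, 0))


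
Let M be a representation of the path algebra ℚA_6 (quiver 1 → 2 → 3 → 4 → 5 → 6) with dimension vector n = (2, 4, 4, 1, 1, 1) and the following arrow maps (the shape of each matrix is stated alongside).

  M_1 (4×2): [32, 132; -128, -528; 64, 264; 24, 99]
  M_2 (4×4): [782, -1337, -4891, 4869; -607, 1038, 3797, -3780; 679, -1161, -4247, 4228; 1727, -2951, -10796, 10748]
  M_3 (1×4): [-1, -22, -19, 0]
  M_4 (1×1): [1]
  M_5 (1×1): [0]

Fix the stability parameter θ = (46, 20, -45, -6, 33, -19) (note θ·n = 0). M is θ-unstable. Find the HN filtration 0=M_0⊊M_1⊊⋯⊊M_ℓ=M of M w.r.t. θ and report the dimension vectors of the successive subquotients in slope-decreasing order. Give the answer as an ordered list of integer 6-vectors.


Via rank(M_{q-1}∘⋯∘M_p): M ≅ I[1,1], I[1,5], I[2,3]^3, I[6,6].
μ_θ-semistable layers: μ^(1)=46; μ^(2)=33; μ^(3)=15/4; μ^(4)=-25/2; μ^(5)=-19

((1, 0, 0, 0, 0, 0); (0, 0, 0, 0, 1, 0); (1, 1, 1, 1, 0, 0); (0, 3, 3, 0, 0, 0); (0, 0, 0, 0, 0, 1))


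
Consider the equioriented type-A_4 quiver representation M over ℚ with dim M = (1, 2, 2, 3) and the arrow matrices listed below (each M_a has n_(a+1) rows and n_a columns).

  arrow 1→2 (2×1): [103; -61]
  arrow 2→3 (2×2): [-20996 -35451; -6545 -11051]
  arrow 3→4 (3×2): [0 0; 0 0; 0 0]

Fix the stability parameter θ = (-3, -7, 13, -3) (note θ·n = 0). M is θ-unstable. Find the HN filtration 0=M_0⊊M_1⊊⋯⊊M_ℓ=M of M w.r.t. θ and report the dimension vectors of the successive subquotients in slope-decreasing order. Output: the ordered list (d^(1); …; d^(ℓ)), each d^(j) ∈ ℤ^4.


Barcode: M ≅ I[1,3], I[2,3], I[4,4]^3. HN layers by μ_θ (4 steps, strictly decreasing):
  μ^(1)=13; μ^(2)=-3; μ^(3)=-5; μ^(4)=-7

((0, 0, 2, 0); (0, 0, 0, 3); (1, 1, 0, 0); (0, 1, 0, 0))


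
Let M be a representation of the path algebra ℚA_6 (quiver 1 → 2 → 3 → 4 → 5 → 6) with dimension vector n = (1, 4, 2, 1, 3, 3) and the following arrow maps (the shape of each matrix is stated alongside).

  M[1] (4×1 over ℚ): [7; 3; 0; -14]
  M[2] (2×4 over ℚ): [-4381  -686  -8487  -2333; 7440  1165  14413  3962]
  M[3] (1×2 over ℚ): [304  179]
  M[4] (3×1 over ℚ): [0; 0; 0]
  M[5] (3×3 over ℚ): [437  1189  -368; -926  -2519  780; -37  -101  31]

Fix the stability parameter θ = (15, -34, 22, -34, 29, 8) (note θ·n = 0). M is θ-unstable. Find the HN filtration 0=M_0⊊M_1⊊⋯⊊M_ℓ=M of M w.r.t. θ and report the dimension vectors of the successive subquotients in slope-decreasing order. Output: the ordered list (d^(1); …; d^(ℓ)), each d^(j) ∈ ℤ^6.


Via rank(M_{q-1}∘⋯∘M_p): M ≅ I[1,4], I[2,2]^2, I[2,3], I[5,6]^3.
μ_θ-semistable layers: μ^(1)=22; μ^(2)=37/2; μ^(3)=-6; μ^(4)=-19/2; μ^(5)=-34

((0, 0, 1, 0, 0, 0); (0, 0, 0, 0, 3, 3); (0, 0, 1, 1, 0, 0); (1, 1, 0, 0, 0, 0); (0, 3, 0, 0, 0, 0))


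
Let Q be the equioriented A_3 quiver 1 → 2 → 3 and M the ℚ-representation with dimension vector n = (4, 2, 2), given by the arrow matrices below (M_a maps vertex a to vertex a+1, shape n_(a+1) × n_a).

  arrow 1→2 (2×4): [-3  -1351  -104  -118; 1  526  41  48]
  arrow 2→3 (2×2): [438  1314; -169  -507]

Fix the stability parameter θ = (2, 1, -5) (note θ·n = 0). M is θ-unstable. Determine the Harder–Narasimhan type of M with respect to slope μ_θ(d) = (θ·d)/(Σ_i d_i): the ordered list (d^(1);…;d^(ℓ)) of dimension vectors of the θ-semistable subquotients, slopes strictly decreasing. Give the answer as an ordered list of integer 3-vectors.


Barcode: M ≅ I[1,1]^2, I[1,2], I[1,3], I[3,3]. HN layers by μ_θ (4 steps, strictly decreasing):
  μ^(1)=2; μ^(2)=3/2; μ^(3)=-2/3; μ^(4)=-5

((2, 0, 0); (1, 1, 0); (1, 1, 1); (0, 0, 1))


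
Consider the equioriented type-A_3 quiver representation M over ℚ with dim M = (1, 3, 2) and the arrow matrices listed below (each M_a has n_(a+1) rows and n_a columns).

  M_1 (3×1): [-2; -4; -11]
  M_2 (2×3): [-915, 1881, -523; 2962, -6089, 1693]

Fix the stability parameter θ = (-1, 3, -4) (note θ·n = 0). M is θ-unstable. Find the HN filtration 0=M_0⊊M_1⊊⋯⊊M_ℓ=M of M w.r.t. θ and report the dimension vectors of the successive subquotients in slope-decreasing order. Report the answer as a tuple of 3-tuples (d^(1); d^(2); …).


Via rank(M_{q-1}∘⋯∘M_p): M ≅ I[1,3], I[2,2], I[2,3].
μ_θ-semistable layers: μ^(1)=3; μ^(2)=-1/2; μ^(3)=-1

((0, 1, 0); (0, 2, 2); (1, 0, 0))


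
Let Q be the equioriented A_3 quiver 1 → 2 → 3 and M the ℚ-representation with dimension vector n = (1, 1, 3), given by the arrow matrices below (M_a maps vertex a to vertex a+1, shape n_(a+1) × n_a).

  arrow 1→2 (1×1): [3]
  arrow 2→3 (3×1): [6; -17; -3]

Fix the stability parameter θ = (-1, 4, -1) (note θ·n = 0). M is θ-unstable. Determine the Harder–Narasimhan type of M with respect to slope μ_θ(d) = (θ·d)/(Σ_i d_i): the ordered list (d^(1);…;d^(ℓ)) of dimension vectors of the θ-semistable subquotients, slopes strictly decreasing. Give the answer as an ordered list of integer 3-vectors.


Barcode: M ≅ I[1,3], I[3,3]^2. HN layers by μ_θ (2 steps, strictly decreasing):
  μ^(1)=3/2; μ^(2)=-1

((0, 1, 1); (1, 0, 2))


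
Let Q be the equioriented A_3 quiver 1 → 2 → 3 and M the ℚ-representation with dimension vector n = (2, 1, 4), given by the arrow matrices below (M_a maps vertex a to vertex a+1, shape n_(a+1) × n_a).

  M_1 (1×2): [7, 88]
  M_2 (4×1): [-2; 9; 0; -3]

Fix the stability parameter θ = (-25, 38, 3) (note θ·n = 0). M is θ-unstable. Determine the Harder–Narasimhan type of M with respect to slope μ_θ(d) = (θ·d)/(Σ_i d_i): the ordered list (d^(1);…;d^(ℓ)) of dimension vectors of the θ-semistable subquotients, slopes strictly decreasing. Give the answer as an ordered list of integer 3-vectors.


Via rank(M_{q-1}∘⋯∘M_p): M ≅ I[1,1], I[1,3], I[3,3]^3.
μ_θ-semistable layers: μ^(1)=41/2; μ^(2)=3; μ^(3)=-25

((0, 1, 1); (0, 0, 3); (2, 0, 0))


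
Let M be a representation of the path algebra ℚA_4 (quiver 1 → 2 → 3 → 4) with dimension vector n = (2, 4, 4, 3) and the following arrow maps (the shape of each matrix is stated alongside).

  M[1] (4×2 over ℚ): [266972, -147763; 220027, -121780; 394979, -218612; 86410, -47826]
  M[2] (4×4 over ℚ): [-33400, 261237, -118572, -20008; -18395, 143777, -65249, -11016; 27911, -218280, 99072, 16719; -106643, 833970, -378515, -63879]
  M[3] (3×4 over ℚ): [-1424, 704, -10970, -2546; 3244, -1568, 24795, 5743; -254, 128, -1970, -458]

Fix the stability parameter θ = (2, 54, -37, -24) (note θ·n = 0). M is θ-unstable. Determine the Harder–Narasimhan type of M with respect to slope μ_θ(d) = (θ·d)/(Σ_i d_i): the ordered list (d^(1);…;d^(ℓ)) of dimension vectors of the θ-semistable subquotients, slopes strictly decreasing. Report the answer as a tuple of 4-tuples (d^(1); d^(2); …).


Barcode: M ≅ I[1,3], I[1,4], I[2,3], I[2,4], I[4,4]. HN layers by μ_θ (5 steps, strictly decreasing):
  μ^(1)=17/2; μ^(2)=2; μ^(3)=-5/4; μ^(4)=-7/3; μ^(5)=-24

((0, 2, 2, 0); (1, 0, 0, 0); (1, 1, 1, 1); (0, 1, 1, 1); (0, 0, 0, 1))


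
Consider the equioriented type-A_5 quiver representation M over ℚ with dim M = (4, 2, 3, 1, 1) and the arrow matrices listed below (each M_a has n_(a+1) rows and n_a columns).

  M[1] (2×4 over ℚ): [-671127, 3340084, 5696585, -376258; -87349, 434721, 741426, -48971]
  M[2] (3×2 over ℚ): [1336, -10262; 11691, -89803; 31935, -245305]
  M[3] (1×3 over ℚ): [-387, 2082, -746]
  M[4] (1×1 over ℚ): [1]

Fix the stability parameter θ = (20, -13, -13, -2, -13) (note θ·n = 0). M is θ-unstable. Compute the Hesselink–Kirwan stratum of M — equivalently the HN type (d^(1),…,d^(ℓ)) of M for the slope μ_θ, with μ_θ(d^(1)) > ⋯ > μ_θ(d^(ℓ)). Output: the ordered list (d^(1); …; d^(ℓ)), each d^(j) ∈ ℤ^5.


Barcode: M ≅ I[1,1]^2, I[1,3], I[1,5], I[3,3]. HN layers by μ_θ (4 steps, strictly decreasing):
  μ^(1)=20; μ^(2)=-2; μ^(3)=-21/5; μ^(4)=-13

((2, 0, 0, 0, 0); (1, 1, 1, 0, 0); (1, 1, 1, 1, 1); (0, 0, 1, 0, 0))
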